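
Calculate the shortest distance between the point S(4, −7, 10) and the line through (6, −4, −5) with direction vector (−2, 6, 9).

3√13

Direction vector d = (−2, 6, 9).
AP = (−2, −3, 15), and AP × d = (−117, −12, −18).
|AP × d|² = 14157 and |d|² = 121, so the distance is √(14157/121) = √117 = 3√13.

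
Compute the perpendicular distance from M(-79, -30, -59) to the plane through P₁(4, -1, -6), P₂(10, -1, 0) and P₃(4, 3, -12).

27/√17

P₁P₂ = (6, 0, 6) and P₁P₃ = (0, 4, -6), so a normal is n = P₁P₂ × P₁P₃ = (-24, 36, 24).
Then n·(-79, -30, -59) - (-276) = -324.
|n| = √(576 + 1296 + 576) = 12√17, so the distance is |-324|/(12√17) = 27√17/17.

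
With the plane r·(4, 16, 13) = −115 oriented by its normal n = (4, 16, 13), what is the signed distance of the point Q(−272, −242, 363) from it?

-6

n·Q − (-115) = -126.
|n| = 21, so the signed distance is -126/21 = -6.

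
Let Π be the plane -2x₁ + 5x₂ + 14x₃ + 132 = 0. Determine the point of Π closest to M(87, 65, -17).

The perpendicular from M has direction n = (-2, 5, 14): r = (87, 65, -17) + μ(-2, 5, 14).
Substitute into the plane: n·(M + μn) = -132 gives -87 + 225μ = -132, so μ = -1/5.
Foot = (87, 65, -17) + (-1/5)·(-2, 5, 14) = (437/5, 64, -99/5).

(437/5, 64, -99/5)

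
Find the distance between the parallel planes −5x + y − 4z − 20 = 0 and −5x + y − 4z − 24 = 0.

4/√42

With common normal n = (−5, 1, −4) (|n| = √42), the distance is |20 − 24|/|n| = 4/√42 = 2√42/21.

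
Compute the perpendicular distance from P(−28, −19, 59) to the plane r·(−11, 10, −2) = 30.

d = |(-11)·(-28) + 10·(-19) + (-2)·59 − 30| / √(121 + 100 + 4) = |-30| / 15 = 2.

2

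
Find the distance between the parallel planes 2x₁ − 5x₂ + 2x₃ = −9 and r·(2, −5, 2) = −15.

With common normal n = (2, −5, 2) (|n| = √33), the distance is |(-9) − (-15)|/|n| = 6/√33 = 2√33/11.

2√33/11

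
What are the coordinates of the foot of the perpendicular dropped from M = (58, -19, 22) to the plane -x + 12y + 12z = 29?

(983/17, -287/17, 410/17)

n = (-1, 12, 12), |n|² = 289, and n·M − 29 = -51.
t = -51/289 = -3/17, so the foot is M − t·n = (58, -19, 22) − (-3/17)·(-1, 12, 12) = (983/17, -287/17, 410/17).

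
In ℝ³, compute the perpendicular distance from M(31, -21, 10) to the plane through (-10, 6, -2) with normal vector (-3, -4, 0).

The plane has equation n·(r − (-10, 6, -2)) = 0, i.e. n·r = 6.
d = |(-3)·31 + (-4)·(-21) − 6| / √(9 + 16 + 0) = |-15| / 5 = 3.

3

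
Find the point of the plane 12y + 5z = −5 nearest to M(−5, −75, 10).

(-5, -15, 35)

n = (0, 12, 5), |n|² = 169, and n·M − (-5) = -845.
t = -845/169 = -5, so the foot is M − t·n = (−5, −75, 10) − (-5)·(0, 12, 5) = (−5, −15, 35).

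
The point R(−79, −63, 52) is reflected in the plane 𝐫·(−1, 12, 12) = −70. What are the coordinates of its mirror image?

(-1341/17, -1095/17, 860/17)

With n = (−1, 12, 12), the signed offset is (n·R − (-70))/|n|² = 17/289 = 1/17.
R' = R − 2t·n = (−79, −63, 52) − (2/17)·(−1, 12, 12) = (−1341/17, −1095/17, 860/17).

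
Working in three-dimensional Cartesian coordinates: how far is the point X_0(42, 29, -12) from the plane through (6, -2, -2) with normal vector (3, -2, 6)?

The plane has equation n·(r − (6, -2, -2)) = 0, i.e. n·r = 10.
n = (3, -2, 6); n·P − 10 = -14; |n| = 7; distance = 14/7 = 2.

2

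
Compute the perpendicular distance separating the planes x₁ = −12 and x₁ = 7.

19

Both planes have normal n = (1, 0, 0), |n| = 1. Any point on the first plane is at distance |7 − (-12)|/|n| = 19/1 = 19 from the second.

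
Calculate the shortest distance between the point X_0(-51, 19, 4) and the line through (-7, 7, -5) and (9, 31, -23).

A direction vector is d = (16, 24, -18).
AP = (-44, 12, 9); AP·d = -578, |AP|² = 2161, |d|² = 1156.
distance² = |AP|² − (AP·d)²/|d|² = 2161 − 334084/1156 = 1872, so the distance is 12√13.

12√13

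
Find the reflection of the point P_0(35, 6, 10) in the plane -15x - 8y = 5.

(-25, -26, 10)

With n = (-15, -8, 0), the signed offset is (n·P_0 − 5)/|n|² = -578/289 = -2.
P_0' = P_0 − 2t·n = (35, 6, 10) − (-4)·(-15, -8, 0) = (-25, -26, 10).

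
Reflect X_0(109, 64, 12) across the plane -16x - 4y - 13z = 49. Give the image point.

n = (-16, -4, -13), |n|² = 441, n·X_0 − 49 = -2205, so t = -2205/441 = -5.
Foot F = X_0 − (-5)·n = (29, 44, -53); the reflection is 2F − X_0 = (-51, 24, -118).

(-51, 24, -118)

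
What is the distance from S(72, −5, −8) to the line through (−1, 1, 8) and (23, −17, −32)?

√3121

A direction vector is d = (24, −18, −40).
AP = (73, −6, −16); AP·d = 2500, |AP|² = 5621, |d|² = 2500.
distance² = |AP|² − (AP·d)²/|d|² = 5621 − 6250000/2500 = 3121, so the distance is √3121.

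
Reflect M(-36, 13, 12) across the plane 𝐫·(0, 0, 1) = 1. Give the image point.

With n = (0, 0, 1), the signed offset is (n·M − 1)/|n|² = 11/1 = 11.
M' = M − 2t·n = (-36, 13, 12) − 22·(0, 0, 1) = (-36, 13, -10).

(-36, 13, -10)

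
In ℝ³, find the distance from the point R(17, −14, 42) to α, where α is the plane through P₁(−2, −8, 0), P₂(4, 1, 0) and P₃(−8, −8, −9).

P₁P₂ = (6, 9, 0) and P₁P₃ = (−6, 0, −9), so a normal is n = P₁P₂ × P₁P₃ = (−81, 54, 54).
Then n·(17, −14, 42) − (−270) = 405.
|n| = √(6561 + 2916 + 2916) = 27√17, so the distance is |405|/(27√17) = 15/√17.

15√17/17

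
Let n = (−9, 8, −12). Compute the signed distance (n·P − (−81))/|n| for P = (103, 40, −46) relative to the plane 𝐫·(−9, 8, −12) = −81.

26/17

n·P − (-81) = 26.
|n| = 17, so the signed distance is 26/17.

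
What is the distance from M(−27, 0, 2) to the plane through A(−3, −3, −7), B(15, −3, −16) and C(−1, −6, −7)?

12/7

AB = (18, 0, −9) and AC = (2, −3, 0), so a normal is n = AB × AC = (−27, −18, −54).
d = |(-27)·(-27) + (-18)·0 + (-54)·2 − 513| / √(729 + 324 + 2916) = |108| / 63 = 12/7.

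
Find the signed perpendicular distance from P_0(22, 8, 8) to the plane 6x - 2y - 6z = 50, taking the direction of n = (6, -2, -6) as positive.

n·P_0 − 50 = 18.
|n| = 2√19, so the signed distance is 9√19/19.

9√19/19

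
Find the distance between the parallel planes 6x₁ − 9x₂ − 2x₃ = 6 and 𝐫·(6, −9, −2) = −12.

With common normal n = (6, −9, −2) (|n| = 11), the distance is |6 − (-12)|/|n| = 18/11.

18/11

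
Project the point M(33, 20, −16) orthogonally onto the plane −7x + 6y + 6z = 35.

(19, 32, -4)

The perpendicular from M has direction n = (−7, 6, 6): r = (33, 20, −16) + λ(−7, 6, 6).
Substitute into the plane: n·(M + λn) = 35 gives -207 + 121λ = 35, so λ = 2.
Foot = (33, 20, −16) + 2·(−7, 6, 6) = (19, 32, −4).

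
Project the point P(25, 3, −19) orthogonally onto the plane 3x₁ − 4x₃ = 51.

(13, 3, -3)

n = (3, 0, −4), |n|² = 25, and n·P − 51 = 100.
t = 100/25 = 4, so the foot is P − t·n = (25, 3, −19) − 4·(3, 0, −4) = (13, 3, −3).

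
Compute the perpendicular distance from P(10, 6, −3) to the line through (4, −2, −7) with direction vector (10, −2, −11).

2√29

Direction vector d = (10, −2, −11).
AP = (6, 8, 4), and AP × d = (−80, 106, −92).
|AP × d|² = 26100 and |d|² = 225, so the distance is √(26100/225) = √116 = 2√29.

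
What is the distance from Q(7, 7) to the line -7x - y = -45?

11/(5√2)

The normal to the line is n = (-7, -1) with |n| = 5√2.
|n·Q − (-45)| = |-56 − (-45)| = 11, so the distance is 11/(5√2).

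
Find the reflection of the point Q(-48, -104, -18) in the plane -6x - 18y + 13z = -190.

(0, 40, -122)

With n = (-6, -18, 13), the signed offset is (n·Q − (-190))/|n|² = 2116/529 = 4.
Q' = Q − 2t·n = (-48, -104, -18) − 8·(-6, -18, 13) = (0, 40, -122).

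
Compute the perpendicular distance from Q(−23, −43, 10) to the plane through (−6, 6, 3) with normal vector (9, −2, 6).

The plane has equation n·(r − (−6, 6, 3)) = 0, i.e. n·r = -48.
n = (9, −2, 6); n·P − (-48) = -13; |n| = 11; distance = 13/11.

13/11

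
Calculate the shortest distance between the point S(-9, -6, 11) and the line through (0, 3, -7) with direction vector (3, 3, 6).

Direction vector d = (3, 3, 6).
AP = (-9, -9, 18); AP·d = 54, |AP|² = 486, |d|² = 54.
distance² = |AP|² − (AP·d)²/|d|² = 486 − 2916/54 = 432, so the distance is 12√3.

12√3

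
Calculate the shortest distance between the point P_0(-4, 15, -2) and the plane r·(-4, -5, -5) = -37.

d = |(-4)·(-4) + (-5)·15 + (-5)·(-2) − (-37)| / √(16 + 25 + 25) = |-12| / √66 = 2√66/11.

12/√66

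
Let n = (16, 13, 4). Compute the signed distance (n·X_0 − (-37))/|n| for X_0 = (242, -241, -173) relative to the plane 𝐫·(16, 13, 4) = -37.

n·X_0 − (-37) = 84.
|n| = 21, so the signed distance is 84/21 = 4.

4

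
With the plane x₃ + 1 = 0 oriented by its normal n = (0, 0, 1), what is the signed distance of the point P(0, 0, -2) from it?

n·P − (-1) = -1.
|n| = 1, so the signed distance is -1/1 = -1.

-1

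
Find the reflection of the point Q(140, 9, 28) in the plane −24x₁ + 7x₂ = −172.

n = (−24, 7, 0), |n|² = 625, n·Q − (-172) = -3125, so t = -3125/625 = -5.
Foot F = Q − (-5)·n = (20, 44, 28); the reflection is 2F − Q = (−100, 79, 28).

(-100, 79, 28)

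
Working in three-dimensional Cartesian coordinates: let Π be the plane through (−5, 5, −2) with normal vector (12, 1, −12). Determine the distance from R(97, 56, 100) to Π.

The plane has equation n·(r − (−5, 5, −2)) = 0, i.e. n·r = -31.
Then n·(97, 56, 100) − (−31) = 51.
|n| = √(144 + 1 + 144) = 17, so the distance is |51|/17 = 3.

3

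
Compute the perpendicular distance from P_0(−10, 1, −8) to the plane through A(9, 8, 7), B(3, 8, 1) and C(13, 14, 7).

2/√22

AB = (−6, 0, −6) and AC = (4, 6, 0), so a normal is n = AB × AC = (36, −24, −36).
d = |36·(-10) + (-24)·1 + (-36)·(-8) − (-120)| / √(1296 + 576 + 1296) = |24| / (12√22) = 2/√22.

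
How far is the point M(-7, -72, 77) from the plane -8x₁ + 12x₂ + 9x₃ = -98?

Normal vector n = (-8, 12, 9), and n·(-7, -72, 77) - (-98) = -17.
|n| = √(64 + 144 + 81) = 17, so the distance is |-17|/17 = 1.

1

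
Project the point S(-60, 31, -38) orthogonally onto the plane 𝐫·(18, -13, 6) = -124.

(-6, -8, -20)

The perpendicular from S has direction n = (18, -13, 6): r = (-60, 31, -38) + t(18, -13, 6).
Substitute into the plane: n·(S + tn) = -124 gives -1711 + 529t = -124, so t = 3.
Foot = (-60, 31, -38) + 3·(18, -13, 6) = (-6, -8, -20).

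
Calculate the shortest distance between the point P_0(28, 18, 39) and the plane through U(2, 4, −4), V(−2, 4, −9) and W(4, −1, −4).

14√5/15

UV = (−4, 0, −5) and UW = (2, −5, 0), so a normal is n = UV × UW = (−25, −10, 20).
Then n·(28, 18, 39) − (−170) = 70.
|n| = √(625 + 100 + 400) = 15√5, so the distance is |70|/(15√5) = 14√5/15.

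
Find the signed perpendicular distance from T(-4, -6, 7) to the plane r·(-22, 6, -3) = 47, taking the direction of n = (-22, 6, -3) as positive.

-16/23

n·T − 47 = -16.
|n| = 23, so the signed distance is -16/23.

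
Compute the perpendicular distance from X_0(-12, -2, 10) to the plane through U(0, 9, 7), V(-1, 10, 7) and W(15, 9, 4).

UV = (-1, 1, 0) and UW = (15, 0, -3), so a normal is n = UV × UW = (-3, -3, -15).
Then n·(-12, -2, 10) - (-132) = 24.
|n| = √(9 + 9 + 225) = 9√3, so the distance is |24|/(9√3) = 8/(3√3).

8/(3√3)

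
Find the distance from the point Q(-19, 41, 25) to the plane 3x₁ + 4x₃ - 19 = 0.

n = (3, 0, 4); n·P − 19 = 24; |n| = 5; distance = 24/5.

24/5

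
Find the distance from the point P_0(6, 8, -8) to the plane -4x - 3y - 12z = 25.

n = (-4, -3, -12); n·P − 25 = 23; |n| = 13; distance = 23/13.

23/13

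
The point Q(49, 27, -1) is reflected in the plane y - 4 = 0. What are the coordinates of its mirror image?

(49, -19, -1)

With n = (0, 1, 0), the signed offset is (n·Q − 4)/|n|² = 23/1 = 23.
Q' = Q − 2t·n = (49, 27, -1) − 46·(0, 1, 0) = (49, -19, -1).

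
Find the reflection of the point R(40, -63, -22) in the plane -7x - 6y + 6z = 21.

n = (-7, -6, 6), |n|² = 121, n·R − 21 = -55, so t = -55/121 = -5/11.
Foot F = R − (-5/11)·n = (405/11, -723/11, -212/11); the reflection is 2F − R = (370/11, -753/11, -182/11).

(370/11, -753/11, -182/11)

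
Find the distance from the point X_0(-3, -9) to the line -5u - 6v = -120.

189√61/61

The normal to the line is n = (-5, -6) with |n| = √61.
|n·X_0 − (-120)| = |69 − (-120)| = 189, so the distance is 189/√61.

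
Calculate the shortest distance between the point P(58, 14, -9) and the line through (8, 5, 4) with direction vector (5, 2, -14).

5√74

Direction vector d = (5, 2, -14).
AP = (50, 9, -13); AP·d = 450, |AP|² = 2750, |d|² = 225.
distance² = |AP|² − (AP·d)²/|d|² = 2750 − 202500/225 = 1850, so the distance is 5√74.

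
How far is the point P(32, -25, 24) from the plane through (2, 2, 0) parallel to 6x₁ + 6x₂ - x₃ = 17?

6/√73

Parallel planes share the normal n = (6, 6, -1); since (2, 2, 0) lies on the plane, its equation is 6x₁ + 6x₂ - x₃ = 24.
n = (6, 6, -1); n·P − 24 = -6; |n| = √73; distance = 6/√73 = 6√73/73.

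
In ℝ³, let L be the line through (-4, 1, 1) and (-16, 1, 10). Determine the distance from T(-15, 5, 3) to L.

A direction vector is d = (-12, 0, 9).
AP = (-11, 4, 2), and AP × d = (36, 75, 48).
|AP × d|² = 9225 and |d|² = 225, so the distance is √(9225/225) = √41.

√41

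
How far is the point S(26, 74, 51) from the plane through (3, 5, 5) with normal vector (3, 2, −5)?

The plane has equation n·(r − (3, 5, 5)) = 0, i.e. n·r = -6.
Then n·(26, 74, 51) − (−6) = −23.
|n| = √(9 + 4 + 25) = √38, so the distance is |-23|/√38 = 23√38/38.

23/√38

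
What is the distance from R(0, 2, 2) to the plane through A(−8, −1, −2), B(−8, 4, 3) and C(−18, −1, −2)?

AB = (0, 5, 5) and AC = (−10, 0, 0), so a normal is n = AB × AC = (0, −50, 50).
Then n·(0, 2, 2) − (−50) = 50.
|n| = √(0 + 2500 + 2500) = 50√2, so the distance is |50|/(50√2) = 1/√2.

1/√2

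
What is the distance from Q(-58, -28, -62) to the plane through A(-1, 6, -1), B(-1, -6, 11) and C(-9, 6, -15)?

AB = (0, -12, 12) and AC = (-8, 0, -14), so a normal is n = AB × AC = (168, -96, -96).
n = (168, -96, -96); n·P − (-648) = -456; |n| = 216; distance = 456/216 = 19/9.

19/9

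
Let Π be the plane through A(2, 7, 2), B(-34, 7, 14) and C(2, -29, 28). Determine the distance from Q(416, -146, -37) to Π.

AB = (-36, 0, 12) and AC = (0, -36, 26), so a normal is n = AB × AC = (432, 936, 1296).
n = (432, 936, 1296); n·P − 10008 = -14904; |n| = 1656; distance = 14904/1656 = 9.

9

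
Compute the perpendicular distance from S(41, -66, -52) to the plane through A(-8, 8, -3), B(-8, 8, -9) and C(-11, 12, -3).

AB = (0, 0, -6) and AC = (-3, 4, 0), so a normal is n = AB × AC = (24, 18, 0).
Then n·(41, -66, -52) - (-48) = -156.
|n| = √(576 + 324 + 0) = 30, so the distance is |-156|/30 = 26/5.

26/5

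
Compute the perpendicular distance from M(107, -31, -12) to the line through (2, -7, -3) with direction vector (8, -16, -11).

Direction vector d = (8, -16, -11).
AP = (105, -24, -9), and AP × d = (120, 1083, -1488).
|AP × d|² = 3401433 and |d|² = 441, so the distance is √(3401433/441) = √7713 = 3√857.

3√857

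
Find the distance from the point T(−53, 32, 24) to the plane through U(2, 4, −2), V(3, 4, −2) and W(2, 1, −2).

26

UV = (1, 0, 0) and UW = (0, −3, 0), so a normal is n = UV × UW = (0, 0, −3).
d = |(-3)·24 − 6| / √(0 + 0 + 9) = |-78| / 3 = 26.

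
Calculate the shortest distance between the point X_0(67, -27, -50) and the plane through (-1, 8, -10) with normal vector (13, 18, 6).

14/23

The plane has equation n·(r − (-1, 8, -10)) = 0, i.e. n·r = 71.
n = (13, 18, 6); n·P − 71 = 14; |n| = 23; distance = 14/23.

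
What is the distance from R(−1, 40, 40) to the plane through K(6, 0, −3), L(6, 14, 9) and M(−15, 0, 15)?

KL = (0, 14, 12) and KM = (−21, 0, 18), so a normal is n = KL × KM = (252, −252, 294).
Then n·(−1, 40, 40) − 630 = 798.
|n| = √(63504 + 63504 + 86436) = 462, so the distance is |798|/462 = 19/11.

19/11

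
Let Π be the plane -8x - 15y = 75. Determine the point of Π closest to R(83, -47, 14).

(1395/17, -829/17, 14)

The perpendicular from R has direction n = (-8, -15, 0): r = (83, -47, 14) + λ(-8, -15, 0).
Substitute into the plane: n·(R + λn) = 75 gives 41 + 289λ = 75, so λ = 2/17.
Foot = (83, -47, 14) + (2/17)·(-8, -15, 0) = (1395/17, -829/17, 14).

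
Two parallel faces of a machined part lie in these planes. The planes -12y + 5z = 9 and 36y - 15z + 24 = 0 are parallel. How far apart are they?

Divide the second equation by -3 to match normals: -12y + 5z = 8.
Both planes have normal n = (0, -12, 5), |n| = 13. Any point on the first plane is at distance |8 − 9|/|n| = 1/13 from the second.

1/13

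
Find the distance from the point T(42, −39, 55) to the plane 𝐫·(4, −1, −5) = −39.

Normal vector n = (4, −1, −5), and n·(42, −39, 55) − (−39) = −29.
|n| = √(16 + 1 + 25) = √42, so the distance is |-29|/√42 = 29/√42.

29/√42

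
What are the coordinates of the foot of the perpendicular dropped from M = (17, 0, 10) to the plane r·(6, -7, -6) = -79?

(11, 7, 16)

The perpendicular from M has direction n = (6, -7, -6): r = (17, 0, 10) + t(6, -7, -6).
Substitute into the plane: n·(M + tn) = -79 gives 42 + 121t = -79, so t = -1.
Foot = (17, 0, 10) + (-1)·(6, -7, -6) = (11, 7, 16).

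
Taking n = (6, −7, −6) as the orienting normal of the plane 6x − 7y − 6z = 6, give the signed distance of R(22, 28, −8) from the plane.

n·R − 6 = -22.
|n| = 11, so the signed distance is -22/11 = -2.

-2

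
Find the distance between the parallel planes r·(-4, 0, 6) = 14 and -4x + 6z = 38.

12√13/13

With common normal n = (-4, 0, 6) (|n| = 2√13), the distance is |14 − 38|/|n| = 24/(2√13) = 12√13/13.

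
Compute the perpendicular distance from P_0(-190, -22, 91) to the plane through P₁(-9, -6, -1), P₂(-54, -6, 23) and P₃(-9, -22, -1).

4

P₁P₂ = (-45, 0, 24) and P₁P₃ = (0, -16, 0), so a normal is n = P₁P₂ × P₁P₃ = (384, 0, 720).
n = (384, 0, 720); n·P − (-4176) = -3264; |n| = 816; distance = 3264/816 = 4.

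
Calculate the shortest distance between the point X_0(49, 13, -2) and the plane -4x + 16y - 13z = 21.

17/21

n = (-4, 16, -13); n·P − 21 = 17; |n| = 21; distance = 17/21.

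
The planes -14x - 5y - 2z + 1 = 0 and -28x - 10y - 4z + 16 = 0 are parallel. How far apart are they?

7/15

Divide the second equation by 2 to match normals: -14x - 5y - 2z = -8.
With common normal n = (-14, -5, -2) (|n| = 15), the distance is |(-1) − (-8)|/|n| = 7/15.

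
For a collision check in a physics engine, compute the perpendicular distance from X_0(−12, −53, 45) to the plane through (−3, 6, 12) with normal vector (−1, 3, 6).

The plane has equation n·(r − (−3, 6, 12)) = 0, i.e. n·r = 93.
Then n·(−12, −53, 45) − 93 = 30.
|n| = √(1 + 9 + 36) = √46, so the distance is |30|/√46 = 15√46/23.

30/√46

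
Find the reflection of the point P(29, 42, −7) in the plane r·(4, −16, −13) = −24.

n = (4, −16, −13), |n|² = 441, n·P − (-24) = -441, so t = -441/441 = -1.
Foot F = P − (-1)·n = (33, 26, −20); the reflection is 2F − P = (37, 10, −33).

(37, 10, -33)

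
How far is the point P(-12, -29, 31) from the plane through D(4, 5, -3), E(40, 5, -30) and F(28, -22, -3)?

DE = (36, 0, -27) and DF = (24, -27, 0), so a normal is n = DE × DF = (-729, -648, -972).
n = (-729, -648, -972); n·P − (-3240) = 648; |n| = 1377; distance = 648/1377 = 8/17.

8/17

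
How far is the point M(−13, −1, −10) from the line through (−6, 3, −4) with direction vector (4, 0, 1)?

Direction vector d = (4, 0, 1).
AP = (−7, −4, −6); AP·d = -34, |AP|² = 101, |d|² = 17.
distance² = |AP|² − (AP·d)²/|d|² = 101 − 1156/17 = 33, so the distance is √33.

√33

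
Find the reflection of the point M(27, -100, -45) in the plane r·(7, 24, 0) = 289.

With n = (7, 24, 0), the signed offset is (n·M − 289)/|n|² = -2500/625 = -4.
M' = M − 2t·n = (27, -100, -45) − (-8)·(7, 24, 0) = (83, 92, -45).

(83, 92, -45)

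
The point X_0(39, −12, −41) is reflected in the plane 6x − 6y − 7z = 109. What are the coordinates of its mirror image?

(-9, 36, 15)

n = (6, −6, −7), |n|² = 121, n·X_0 − 109 = 484, so t = 484/121 = 4.
Foot F = X_0 − 4·n = (15, 12, −13); the reflection is 2F − X_0 = (−9, 36, 15).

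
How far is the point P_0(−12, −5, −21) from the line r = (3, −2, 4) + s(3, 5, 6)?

Direction vector d = (3, 5, 6).
AP = (−15, −3, −25); AP·d = -210, |AP|² = 859, |d|² = 70.
distance² = |AP|² − (AP·d)²/|d|² = 859 − 44100/70 = 229, so the distance is √229.

√229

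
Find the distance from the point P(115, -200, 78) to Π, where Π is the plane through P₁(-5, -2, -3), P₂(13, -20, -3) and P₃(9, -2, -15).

9

P₁P₂ = (18, -18, 0) and P₁P₃ = (14, 0, -12), so a normal is n = P₁P₂ × P₁P₃ = (216, 216, 252).
Then n·(115, -200, 78) - (-2268) = 3564.
|n| = √(46656 + 46656 + 63504) = 396, so the distance is |3564|/396 = 9.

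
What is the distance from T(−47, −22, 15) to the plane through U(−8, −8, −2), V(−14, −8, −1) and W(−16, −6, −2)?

UV = (−6, 0, 1) and UW = (−8, 2, 0), so a normal is n = UV × UW = (−2, −8, −12).
Then n·(−47, −22, 15) − 104 = −14.
|n| = √(4 + 64 + 144) = 2√53, so the distance is |-14|/(2√53) = 7√53/53.

7/√53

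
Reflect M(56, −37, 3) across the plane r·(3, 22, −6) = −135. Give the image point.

(62, 7, -9)

n = (3, 22, −6), |n|² = 529, n·M − (-135) = -529, so t = -529/529 = -1.
Foot F = M − (-1)·n = (59, −15, −3); the reflection is 2F − M = (62, 7, −9).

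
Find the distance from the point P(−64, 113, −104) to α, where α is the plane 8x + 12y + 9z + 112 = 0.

20/17

Normal vector n = (8, 12, 9), and n·(−64, 113, −104) − (−112) = 20.
|n| = √(64 + 144 + 81) = 17, so the distance is |20|/17 = 20/17.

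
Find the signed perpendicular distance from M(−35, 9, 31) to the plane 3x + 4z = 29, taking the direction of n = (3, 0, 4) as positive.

-2

n·M − 29 = -10.
|n| = 5, so the signed distance is -10/5 = -2.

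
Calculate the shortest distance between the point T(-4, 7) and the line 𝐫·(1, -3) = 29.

54/√10

The normal to the line is n = (1, -3) with |n| = √10.
|n·T − 29| = |-25 − 29| = 54, so the distance is 54/√10.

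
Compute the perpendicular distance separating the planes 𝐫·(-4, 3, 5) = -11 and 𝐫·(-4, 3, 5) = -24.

With common normal n = (-4, 3, 5) (|n| = 5√2), the distance is |(-11) − (-24)|/|n| = 13/(5√2) = 13√2/10.

13√2/10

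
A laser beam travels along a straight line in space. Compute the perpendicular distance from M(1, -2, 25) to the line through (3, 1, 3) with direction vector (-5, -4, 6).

Direction vector d = (-5, -4, 6).
AP = (-2, -3, 22), and AP × d = (70, -98, -7).
|AP × d|² = 14553 and |d|² = 77, so the distance is √(14553/77) = √189 = 3√21.

3√21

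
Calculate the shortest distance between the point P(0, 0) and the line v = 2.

d = |0·0 + 1·0 − 2| / √(0 + 1) = |-2|/1 = 2.

2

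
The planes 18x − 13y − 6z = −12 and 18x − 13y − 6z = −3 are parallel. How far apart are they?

9/23

Both planes have normal n = (18, −13, −6), |n| = 23. Any point on the first plane is at distance |(-3) − (-12)|/|n| = 9/23 from the second.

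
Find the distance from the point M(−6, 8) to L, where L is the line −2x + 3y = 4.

The normal to the line is n = (−2, 3) with |n| = √13.
|n·M − 4| = |36 − 4| = 32, so the distance is 32/√13.

32√13/13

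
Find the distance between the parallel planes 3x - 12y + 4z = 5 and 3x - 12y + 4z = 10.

5/13

With common normal n = (3, -12, 4) (|n| = 13), the distance is |5 − 10|/|n| = 5/13.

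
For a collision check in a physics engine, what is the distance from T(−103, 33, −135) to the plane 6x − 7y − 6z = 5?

4

Normal vector n = (6, −7, −6), and n·(−103, 33, −135) − 5 = −44.
|n| = √(36 + 49 + 36) = 11, so the distance is |-44|/11 = 4.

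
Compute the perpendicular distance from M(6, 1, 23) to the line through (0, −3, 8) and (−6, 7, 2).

3√26

A direction vector is d = (−6, 10, −6).
AP = (6, 4, 15); AP·d = -86, |AP|² = 277, |d|² = 172.
distance² = |AP|² − (AP·d)²/|d|² = 277 − 7396/172 = 234, so the distance is 3√26.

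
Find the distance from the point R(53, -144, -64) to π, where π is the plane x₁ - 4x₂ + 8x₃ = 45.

Normal vector n = (1, -4, 8), and n·(53, -144, -64) - 45 = 72.
|n| = √(1 + 16 + 64) = 9, so the distance is |72|/9 = 8.

8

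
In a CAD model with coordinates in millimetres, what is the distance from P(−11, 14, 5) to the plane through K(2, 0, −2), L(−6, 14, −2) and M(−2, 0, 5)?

7/9

KL = (−8, 14, 0) and KM = (−4, 0, 7), so a normal is n = KL × KM = (98, 56, 56).
n = (98, 56, 56); n·P − 84 = -98; |n| = 126; distance = 98/126 = 7/9.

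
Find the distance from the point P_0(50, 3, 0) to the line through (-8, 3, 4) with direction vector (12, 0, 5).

Direction vector d = (12, 0, 5).
AP = (58, 0, -4), and AP × d = (0, -338, 0).
|AP × d|² = 114244 and |d|² = 169, so the distance is √(114244/169) = √676 = 26.

26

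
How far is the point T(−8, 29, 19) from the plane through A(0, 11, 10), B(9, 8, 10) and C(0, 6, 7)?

AB = (9, −3, 0) and AC = (0, −5, −3), so a normal is n = AB × AC = (9, 27, −45).
Then n·(−8, 29, 19) − (−153) = 9.
|n| = √(81 + 729 + 2025) = 9√35, so the distance is |9|/(9√35) = √35/35.

√35/35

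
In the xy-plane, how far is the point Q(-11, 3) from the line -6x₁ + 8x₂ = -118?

104/5

The normal to the line is n = (-6, 8) with |n| = 10.
|n·Q − (-118)| = |90 − (-118)| = 208, so the distance is 208/10 = 104/5.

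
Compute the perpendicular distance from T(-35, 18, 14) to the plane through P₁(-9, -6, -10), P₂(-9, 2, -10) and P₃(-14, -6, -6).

P₁P₂ = (0, 8, 0) and P₁P₃ = (-5, 0, 4), so a normal is n = P₁P₂ × P₁P₃ = (32, 0, 40).
Then n·(-35, 18, 14) - (-688) = 128.
|n| = √(1024 + 0 + 1600) = 8√41, so the distance is |128|/(8√41) = 16/√41.

16√41/41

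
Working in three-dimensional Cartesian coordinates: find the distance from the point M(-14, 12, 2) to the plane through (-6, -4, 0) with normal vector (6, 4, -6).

√22/11

The plane has equation n·(r − (-6, -4, 0)) = 0, i.e. n·r = -52.
d = |6·(-14) + 4·12 + (-6)·2 − (-52)| / √(36 + 16 + 36) = |4| / (2√22) = 2/√22.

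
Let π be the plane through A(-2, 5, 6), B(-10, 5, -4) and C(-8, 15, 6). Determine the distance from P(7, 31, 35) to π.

AB = (-8, 0, -10) and AC = (-6, 10, 0), so a normal is n = AB × AC = (100, 60, -80).
Then n·(7, 31, 35) - (-380) = 140.
|n| = √(10000 + 3600 + 6400) = 100√2, so the distance is |140|/(100√2) = 7/(5√2).

7√2/10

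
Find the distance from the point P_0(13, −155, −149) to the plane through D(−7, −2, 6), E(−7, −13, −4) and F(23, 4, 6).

9

DE = (0, −11, −10) and DF = (30, 6, 0), so a normal is n = DE × DF = (60, −300, 330).
d = |60·13 + (-300)·(-155) + 330·(-149) − 2160| / √(3600 + 90000 + 108900) = |-4050| / 450 = 9.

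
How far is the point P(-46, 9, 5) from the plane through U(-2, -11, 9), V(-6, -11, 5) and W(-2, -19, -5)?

20/9

UV = (-4, 0, -4) and UW = (0, -8, -14), so a normal is n = UV × UW = (-32, -56, 32).
Then n·(-46, 9, 5) - 968 = 160.
|n| = √(1024 + 3136 + 1024) = 72, so the distance is |160|/72 = 20/9.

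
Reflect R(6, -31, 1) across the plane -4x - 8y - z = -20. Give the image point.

With n = (-4, -8, -1), the signed offset is (n·R − (-20))/|n|² = 243/81 = 3.
R' = R − 2t·n = (6, -31, 1) − 6·(-4, -8, -1) = (30, 17, 7).

(30, 17, 7)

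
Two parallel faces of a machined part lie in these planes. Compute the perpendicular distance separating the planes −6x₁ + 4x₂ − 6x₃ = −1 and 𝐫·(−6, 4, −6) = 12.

Both planes have normal n = (−6, 4, −6), |n| = 2√22. Any point on the first plane is at distance |12 − (-1)|/|n| = 13/(2√22) = 13√22/44 from the second.

13√22/44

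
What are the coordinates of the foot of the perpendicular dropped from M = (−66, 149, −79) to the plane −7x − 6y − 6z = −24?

The perpendicular from M has direction n = (−7, −6, −6): r = (−66, 149, −79) + μ(−7, −6, −6).
Substitute into the plane: n·(M + μn) = -24 gives 42 + 121μ = -24, so μ = -6/11.
Foot = (−66, 149, −79) + (-6/11)·(−7, −6, −6) = (−684/11, 1675/11, −833/11).

(-684/11, 1675/11, -833/11)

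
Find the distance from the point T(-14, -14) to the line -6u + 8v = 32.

6

d = |(-6)·(-14) + 8·(-14) − 32| / √(36 + 64) = |-60|/10 = 6.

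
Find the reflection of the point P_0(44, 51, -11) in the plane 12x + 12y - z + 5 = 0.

With n = (12, 12, -1), the signed offset is (n·P_0 − (-5))/|n|² = 1156/289 = 4.
P_0' = P_0 − 2t·n = (44, 51, -11) − 8·(12, 12, -1) = (-52, -45, -3).

(-52, -45, -3)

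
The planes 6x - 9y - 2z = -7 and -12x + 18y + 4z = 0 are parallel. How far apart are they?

7/11

Divide the second equation by -2 to match normals: 6x - 9y - 2z = 0.
Both planes have normal n = (6, -9, -2), |n| = 11. Any point on the first plane is at distance |0 − (-7)|/|n| = 7/11 from the second.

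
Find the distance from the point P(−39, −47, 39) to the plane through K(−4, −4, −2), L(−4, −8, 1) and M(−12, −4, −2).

KL = (0, −4, 3) and KM = (−8, 0, 0), so a normal is n = KL × KM = (0, −24, −32).
Then n·(−39, −47, 39) − 160 = −280.
|n| = √(0 + 576 + 1024) = 40, so the distance is |-280|/40 = 7.

7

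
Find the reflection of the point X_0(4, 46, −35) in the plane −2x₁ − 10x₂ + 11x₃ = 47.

(-12, -34, 53)

n = (−2, −10, 11), |n|² = 225, n·X_0 − 47 = -900, so t = -900/225 = -4.
Foot F = X_0 − (-4)·n = (−4, 6, 9); the reflection is 2F − X_0 = (−12, −34, 53).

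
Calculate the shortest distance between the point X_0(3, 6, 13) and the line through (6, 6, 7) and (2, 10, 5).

3√5

A direction vector is d = (−4, 4, −2).
AP = (−3, 0, 6); AP·d = 0, |AP|² = 45, |d|² = 36.
distance² = |AP|² − (AP·d)²/|d|² = 45 − 0/36 = 45, so the distance is 3√5.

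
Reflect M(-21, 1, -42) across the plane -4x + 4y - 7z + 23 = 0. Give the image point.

(19, -39, 28)

n = (-4, 4, -7), |n|² = 81, n·M − (-23) = 405, so t = 405/81 = 5.
Foot F = M − 5·n = (-1, -19, -7); the reflection is 2F − M = (19, -39, 28).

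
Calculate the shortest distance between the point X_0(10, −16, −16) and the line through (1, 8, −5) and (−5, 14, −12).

3√73

A direction vector is d = (−6, 6, −7).
AP = (9, −24, −11), and AP × d = (234, 129, −90).
|AP × d|² = 79497 and |d|² = 121, so the distance is √(79497/121) = √657 = 3√73.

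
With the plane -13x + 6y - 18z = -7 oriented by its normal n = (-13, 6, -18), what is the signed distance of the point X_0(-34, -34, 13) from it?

11/23

n·X_0 − (-7) = 11.
|n| = 23, so the signed distance is 11/23.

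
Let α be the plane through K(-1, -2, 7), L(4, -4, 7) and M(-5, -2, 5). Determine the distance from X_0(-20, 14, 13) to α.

KL = (5, -2, 0) and KM = (-4, 0, -2), so a normal is n = KL × KM = (4, 10, -8).
Then n·(-20, 14, 13) - (-80) = 36.
|n| = √(16 + 100 + 64) = 6√5, so the distance is |36|/(6√5) = 6/√5.

6√5/5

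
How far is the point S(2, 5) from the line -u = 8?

10

d = |(-1)·2 + 0·5 − 8| / √(1 + 0) = |-10|/1 = 10.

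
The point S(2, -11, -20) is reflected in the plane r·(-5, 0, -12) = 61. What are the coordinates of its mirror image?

With n = (-5, 0, -12), the signed offset is (n·S − 61)/|n|² = 169/169 = 1.
S' = S − 2t·n = (2, -11, -20) − 2·(-5, 0, -12) = (12, -11, 4).

(12, -11, 4)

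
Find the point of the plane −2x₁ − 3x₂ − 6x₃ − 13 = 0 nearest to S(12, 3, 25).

(4, -9, 1)

The perpendicular from S has direction n = (−2, −3, −6): r = (12, 3, 25) + t(−2, −3, −6).
Substitute into the plane: n·(S + tn) = 13 gives -183 + 49t = 13, so t = 4.
Foot = (12, 3, 25) + 4·(−2, −3, −6) = (4, −9, 1).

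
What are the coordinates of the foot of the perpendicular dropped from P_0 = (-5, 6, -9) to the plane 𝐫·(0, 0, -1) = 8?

n = (0, 0, -1), |n|² = 1, and n·P_0 − 8 = 1.
t = 1/1 = 1, so the foot is P_0 − t·n = (-5, 6, -9) − 1·(0, 0, -1) = (-5, 6, -8).

(-5, 6, -8)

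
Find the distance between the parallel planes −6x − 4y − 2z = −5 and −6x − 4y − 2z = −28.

23/(2√14)

With common normal n = (−6, −4, −2) (|n| = 2√14), the distance is |(-5) − (-28)|/|n| = 23/(2√14) = 23√14/28.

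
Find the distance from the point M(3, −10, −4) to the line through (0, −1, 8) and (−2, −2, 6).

A direction vector is d = (−2, −1, −2).
AP = (3, −9, −12); AP·d = 27, |AP|² = 234, |d|² = 9.
distance² = |AP|² − (AP·d)²/|d|² = 234 − 729/9 = 153, so the distance is 3√17.

3√17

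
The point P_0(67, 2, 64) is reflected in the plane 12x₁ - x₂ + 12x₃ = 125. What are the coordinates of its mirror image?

n = (12, -1, 12), |n|² = 289, n·P_0 − 125 = 1445, so t = 1445/289 = 5.
Foot F = P_0 − 5·n = (7, 7, 4); the reflection is 2F − P_0 = (-53, 12, -56).

(-53, 12, -56)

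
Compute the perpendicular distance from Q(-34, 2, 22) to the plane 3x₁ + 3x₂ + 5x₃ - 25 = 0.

11/√43

d = |3·(-34) + 3·2 + 5·22 − 25| / √(9 + 9 + 25) = |-11| / √43 = 11√43/43.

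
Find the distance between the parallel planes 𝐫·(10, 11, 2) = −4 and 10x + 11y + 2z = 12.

With common normal n = (10, 11, 2) (|n| = 15), the distance is |(-4) − 12|/|n| = 16/15.

16/15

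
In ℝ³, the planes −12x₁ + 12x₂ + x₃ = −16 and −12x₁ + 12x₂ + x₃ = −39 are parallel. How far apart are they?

23/17

With common normal n = (−12, 12, 1) (|n| = 17), the distance is |(-16) − (-39)|/|n| = 23/17.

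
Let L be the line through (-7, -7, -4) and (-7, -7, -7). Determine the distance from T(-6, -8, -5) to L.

A direction vector is d = (0, 0, -3).
AP = (1, -1, -1), and AP × d = (3, 3, 0).
|AP × d|² = 18 and |d|² = 9, so the distance is √(18/9) = √2.

√2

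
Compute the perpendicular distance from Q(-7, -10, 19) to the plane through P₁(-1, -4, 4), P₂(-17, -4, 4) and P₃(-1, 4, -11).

P₁P₂ = (-16, 0, 0) and P₁P₃ = (0, 8, -15), so a normal is n = P₁P₂ × P₁P₃ = (0, -240, -128).
n = (0, -240, -128); n·P − 448 = -480; |n| = 272; distance = 480/272 = 30/17.

30/17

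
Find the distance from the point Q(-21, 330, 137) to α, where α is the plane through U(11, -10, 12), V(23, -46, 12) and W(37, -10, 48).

UV = (12, -36, 0) and UW = (26, 0, 36), so a normal is n = UV × UW = (-1296, -432, 936).
Then n·(-21, 330, 137) - 1296 = 11592.
|n| = √(1679616 + 186624 + 876096) = 1656, so the distance is |11592|/1656 = 7.

7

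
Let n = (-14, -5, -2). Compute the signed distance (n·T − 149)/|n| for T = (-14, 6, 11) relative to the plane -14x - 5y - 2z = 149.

-1/3

n·T − 149 = -5.
|n| = 15, so the signed distance is -5/15 = -1/3.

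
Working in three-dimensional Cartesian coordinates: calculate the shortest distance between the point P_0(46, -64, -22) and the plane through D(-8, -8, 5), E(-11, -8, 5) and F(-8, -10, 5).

DE = (-3, 0, 0) and DF = (0, -2, 0), so a normal is n = DE × DF = (0, 0, 6).
Then n·(46, -64, -22) - 30 = -162.
|n| = √(0 + 0 + 36) = 6, so the distance is |-162|/6 = 27.

27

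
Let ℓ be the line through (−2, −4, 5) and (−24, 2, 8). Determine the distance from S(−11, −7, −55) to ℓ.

3√410

A direction vector is d = (−22, 6, 3).
AP = (−9, −3, −60), and AP × d = (351, 1347, −120).
|AP × d|² = 1952010 and |d|² = 529, so the distance is √(1952010/529) = √3690 = 3√410.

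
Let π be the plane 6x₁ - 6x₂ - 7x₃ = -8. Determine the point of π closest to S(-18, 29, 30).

The perpendicular from S has direction n = (6, -6, -7): r = (-18, 29, 30) + λ(6, -6, -7).
Substitute into the plane: n·(S + λn) = -8 gives -492 + 121λ = -8, so λ = 4.
Foot = (-18, 29, 30) + 4·(6, -6, -7) = (6, 5, 2).

(6, 5, 2)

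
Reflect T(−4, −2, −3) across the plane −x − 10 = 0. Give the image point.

(-16, -2, -3)

n = (−1, 0, 0), |n|² = 1, n·T − 10 = -6, so t = -6/1 = -6.
Foot F = T − (-6)·n = (−10, −2, −3); the reflection is 2F − T = (−16, −2, −3).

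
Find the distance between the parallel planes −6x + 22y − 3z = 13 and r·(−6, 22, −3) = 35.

22/23

Both planes have normal n = (−6, 22, −3), |n| = 23. Any point on the first plane is at distance |35 − 13|/|n| = 22/23 from the second.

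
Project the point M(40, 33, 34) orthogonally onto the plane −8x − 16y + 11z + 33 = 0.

The perpendicular from M has direction n = (−8, −16, 11): r = (40, 33, 34) + λ(−8, −16, 11).
Substitute into the plane: n·(M + λn) = -33 gives -474 + 441λ = -33, so λ = 1.
Foot = (40, 33, 34) + 1·(−8, −16, 11) = (32, 17, 45).

(32, 17, 45)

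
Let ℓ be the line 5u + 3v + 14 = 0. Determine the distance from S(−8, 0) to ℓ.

26/√34

d = |5·(-8) + 3·0 − (-14)| / √(25 + 9) = |-26|/√34 = 13√34/17.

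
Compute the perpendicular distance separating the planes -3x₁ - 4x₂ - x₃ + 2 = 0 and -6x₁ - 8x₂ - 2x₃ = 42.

Divide the second equation by 2 to match normals: -3x₁ - 4x₂ - x₃ = 21.
Both planes have normal n = (-3, -4, -1), |n| = √26. Any point on the first plane is at distance |21 − (-2)|/|n| = 23/√26 from the second.

23/√26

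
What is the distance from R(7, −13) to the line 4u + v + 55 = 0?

The normal to the line is n = (4, 1) with |n| = √17.
|n·R − (-55)| = |15 − (-55)| = 70, so the distance is 70/√17 = 70√17/17.

70√17/17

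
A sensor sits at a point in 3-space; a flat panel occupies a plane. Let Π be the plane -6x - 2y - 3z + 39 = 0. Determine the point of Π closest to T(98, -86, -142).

n = (-6, -2, -3), |n|² = 49, and n·T − (-39) = 49.
t = 49/49 = 1, so the foot is T − t·n = (98, -86, -142) − 1·(-6, -2, -3) = (104, -84, -139).

(104, -84, -139)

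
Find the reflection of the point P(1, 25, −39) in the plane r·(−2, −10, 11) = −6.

With n = (−2, −10, 11), the signed offset is (n·P − (-6))/|n|² = -675/225 = -3.
P' = P − 2t·n = (1, 25, −39) − (-6)·(−2, −10, 11) = (−11, −35, 27).

(-11, -35, 27)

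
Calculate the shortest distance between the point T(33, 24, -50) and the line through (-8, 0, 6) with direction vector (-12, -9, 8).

√769

Direction vector d = (-12, -9, 8).
AP = (41, 24, -56), and AP × d = (-312, 344, -81).
|AP × d|² = 222241 and |d|² = 289, so the distance is √(222241/289) = √769.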